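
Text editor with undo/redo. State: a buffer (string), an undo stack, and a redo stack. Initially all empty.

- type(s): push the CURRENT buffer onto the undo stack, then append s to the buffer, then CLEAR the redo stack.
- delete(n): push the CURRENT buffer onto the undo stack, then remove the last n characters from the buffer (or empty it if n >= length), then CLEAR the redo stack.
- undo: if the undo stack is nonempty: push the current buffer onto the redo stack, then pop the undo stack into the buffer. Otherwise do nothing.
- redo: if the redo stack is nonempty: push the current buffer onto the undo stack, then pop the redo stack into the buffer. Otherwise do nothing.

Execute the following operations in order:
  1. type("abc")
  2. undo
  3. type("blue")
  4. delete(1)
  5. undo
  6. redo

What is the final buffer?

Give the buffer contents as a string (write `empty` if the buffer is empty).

Answer: blu

Derivation:
After op 1 (type): buf='abc' undo_depth=1 redo_depth=0
After op 2 (undo): buf='(empty)' undo_depth=0 redo_depth=1
After op 3 (type): buf='blue' undo_depth=1 redo_depth=0
After op 4 (delete): buf='blu' undo_depth=2 redo_depth=0
After op 5 (undo): buf='blue' undo_depth=1 redo_depth=1
After op 6 (redo): buf='blu' undo_depth=2 redo_depth=0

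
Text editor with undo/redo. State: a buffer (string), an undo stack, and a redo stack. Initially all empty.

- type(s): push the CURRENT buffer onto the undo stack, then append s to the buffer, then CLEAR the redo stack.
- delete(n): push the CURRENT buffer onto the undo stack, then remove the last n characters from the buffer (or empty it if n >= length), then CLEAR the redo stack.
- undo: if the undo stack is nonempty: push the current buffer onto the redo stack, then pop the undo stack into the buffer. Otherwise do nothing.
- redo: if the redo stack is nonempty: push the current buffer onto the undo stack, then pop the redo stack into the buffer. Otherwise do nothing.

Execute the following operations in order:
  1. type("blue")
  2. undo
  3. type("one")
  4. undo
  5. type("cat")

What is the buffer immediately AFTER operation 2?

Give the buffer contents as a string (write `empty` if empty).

After op 1 (type): buf='blue' undo_depth=1 redo_depth=0
After op 2 (undo): buf='(empty)' undo_depth=0 redo_depth=1

Answer: empty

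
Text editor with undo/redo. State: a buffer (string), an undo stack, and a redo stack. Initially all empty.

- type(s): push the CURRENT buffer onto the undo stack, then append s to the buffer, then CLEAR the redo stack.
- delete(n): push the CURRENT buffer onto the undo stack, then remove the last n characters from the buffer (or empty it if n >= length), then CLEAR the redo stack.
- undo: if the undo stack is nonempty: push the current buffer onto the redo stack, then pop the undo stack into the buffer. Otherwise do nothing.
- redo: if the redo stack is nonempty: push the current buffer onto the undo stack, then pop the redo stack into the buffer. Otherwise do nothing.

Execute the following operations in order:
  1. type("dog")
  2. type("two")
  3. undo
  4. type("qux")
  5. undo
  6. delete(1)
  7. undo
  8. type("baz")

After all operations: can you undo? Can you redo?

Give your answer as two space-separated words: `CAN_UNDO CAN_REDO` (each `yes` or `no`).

After op 1 (type): buf='dog' undo_depth=1 redo_depth=0
After op 2 (type): buf='dogtwo' undo_depth=2 redo_depth=0
After op 3 (undo): buf='dog' undo_depth=1 redo_depth=1
After op 4 (type): buf='dogqux' undo_depth=2 redo_depth=0
After op 5 (undo): buf='dog' undo_depth=1 redo_depth=1
After op 6 (delete): buf='do' undo_depth=2 redo_depth=0
After op 7 (undo): buf='dog' undo_depth=1 redo_depth=1
After op 8 (type): buf='dogbaz' undo_depth=2 redo_depth=0

Answer: yes no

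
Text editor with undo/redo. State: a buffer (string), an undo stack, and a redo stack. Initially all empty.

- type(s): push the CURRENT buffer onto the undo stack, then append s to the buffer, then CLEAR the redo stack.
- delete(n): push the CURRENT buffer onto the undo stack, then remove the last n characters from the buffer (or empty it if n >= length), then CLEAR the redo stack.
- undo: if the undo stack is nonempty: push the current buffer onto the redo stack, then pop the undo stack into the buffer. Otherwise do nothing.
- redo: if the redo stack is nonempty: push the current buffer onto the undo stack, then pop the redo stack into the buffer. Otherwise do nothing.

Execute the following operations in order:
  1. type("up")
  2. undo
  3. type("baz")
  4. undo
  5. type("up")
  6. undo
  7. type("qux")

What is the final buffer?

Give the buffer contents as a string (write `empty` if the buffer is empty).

Answer: qux

Derivation:
After op 1 (type): buf='up' undo_depth=1 redo_depth=0
After op 2 (undo): buf='(empty)' undo_depth=0 redo_depth=1
After op 3 (type): buf='baz' undo_depth=1 redo_depth=0
After op 4 (undo): buf='(empty)' undo_depth=0 redo_depth=1
After op 5 (type): buf='up' undo_depth=1 redo_depth=0
After op 6 (undo): buf='(empty)' undo_depth=0 redo_depth=1
After op 7 (type): buf='qux' undo_depth=1 redo_depth=0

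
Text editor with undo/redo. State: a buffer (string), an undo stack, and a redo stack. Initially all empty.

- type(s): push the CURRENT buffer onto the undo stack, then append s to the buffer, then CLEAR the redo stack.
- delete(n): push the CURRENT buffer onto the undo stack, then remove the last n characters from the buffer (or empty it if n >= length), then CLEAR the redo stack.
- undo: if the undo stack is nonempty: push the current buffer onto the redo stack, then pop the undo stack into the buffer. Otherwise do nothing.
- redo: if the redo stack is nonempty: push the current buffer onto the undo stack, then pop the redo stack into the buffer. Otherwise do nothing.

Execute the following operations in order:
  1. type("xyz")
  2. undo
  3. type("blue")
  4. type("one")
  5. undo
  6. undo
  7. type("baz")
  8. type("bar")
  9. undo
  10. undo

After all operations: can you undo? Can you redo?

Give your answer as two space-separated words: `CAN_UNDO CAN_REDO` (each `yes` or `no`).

After op 1 (type): buf='xyz' undo_depth=1 redo_depth=0
After op 2 (undo): buf='(empty)' undo_depth=0 redo_depth=1
After op 3 (type): buf='blue' undo_depth=1 redo_depth=0
After op 4 (type): buf='blueone' undo_depth=2 redo_depth=0
After op 5 (undo): buf='blue' undo_depth=1 redo_depth=1
After op 6 (undo): buf='(empty)' undo_depth=0 redo_depth=2
After op 7 (type): buf='baz' undo_depth=1 redo_depth=0
After op 8 (type): buf='bazbar' undo_depth=2 redo_depth=0
After op 9 (undo): buf='baz' undo_depth=1 redo_depth=1
After op 10 (undo): buf='(empty)' undo_depth=0 redo_depth=2

Answer: no yes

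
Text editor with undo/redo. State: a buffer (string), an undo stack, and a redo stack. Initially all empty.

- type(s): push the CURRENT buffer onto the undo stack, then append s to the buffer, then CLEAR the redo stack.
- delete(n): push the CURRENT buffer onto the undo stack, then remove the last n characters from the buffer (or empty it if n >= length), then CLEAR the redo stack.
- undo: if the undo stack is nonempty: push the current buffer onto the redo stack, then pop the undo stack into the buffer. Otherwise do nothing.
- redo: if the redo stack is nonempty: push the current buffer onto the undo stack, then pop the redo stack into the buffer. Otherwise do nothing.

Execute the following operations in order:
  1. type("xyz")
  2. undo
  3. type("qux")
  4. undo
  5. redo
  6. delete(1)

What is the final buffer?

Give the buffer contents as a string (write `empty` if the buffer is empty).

Answer: qu

Derivation:
After op 1 (type): buf='xyz' undo_depth=1 redo_depth=0
After op 2 (undo): buf='(empty)' undo_depth=0 redo_depth=1
After op 3 (type): buf='qux' undo_depth=1 redo_depth=0
After op 4 (undo): buf='(empty)' undo_depth=0 redo_depth=1
After op 5 (redo): buf='qux' undo_depth=1 redo_depth=0
After op 6 (delete): buf='qu' undo_depth=2 redo_depth=0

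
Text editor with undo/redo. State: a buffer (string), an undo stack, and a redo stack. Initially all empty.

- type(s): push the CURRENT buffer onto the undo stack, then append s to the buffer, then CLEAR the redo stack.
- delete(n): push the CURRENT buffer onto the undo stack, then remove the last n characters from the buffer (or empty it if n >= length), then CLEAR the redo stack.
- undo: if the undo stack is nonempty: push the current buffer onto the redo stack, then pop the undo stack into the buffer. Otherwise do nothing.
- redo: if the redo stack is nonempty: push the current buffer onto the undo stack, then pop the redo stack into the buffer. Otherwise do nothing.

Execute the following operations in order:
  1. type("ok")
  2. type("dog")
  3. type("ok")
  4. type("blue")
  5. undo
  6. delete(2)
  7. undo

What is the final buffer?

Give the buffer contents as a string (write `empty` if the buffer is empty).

Answer: okdogok

Derivation:
After op 1 (type): buf='ok' undo_depth=1 redo_depth=0
After op 2 (type): buf='okdog' undo_depth=2 redo_depth=0
After op 3 (type): buf='okdogok' undo_depth=3 redo_depth=0
After op 4 (type): buf='okdogokblue' undo_depth=4 redo_depth=0
After op 5 (undo): buf='okdogok' undo_depth=3 redo_depth=1
After op 6 (delete): buf='okdog' undo_depth=4 redo_depth=0
After op 7 (undo): buf='okdogok' undo_depth=3 redo_depth=1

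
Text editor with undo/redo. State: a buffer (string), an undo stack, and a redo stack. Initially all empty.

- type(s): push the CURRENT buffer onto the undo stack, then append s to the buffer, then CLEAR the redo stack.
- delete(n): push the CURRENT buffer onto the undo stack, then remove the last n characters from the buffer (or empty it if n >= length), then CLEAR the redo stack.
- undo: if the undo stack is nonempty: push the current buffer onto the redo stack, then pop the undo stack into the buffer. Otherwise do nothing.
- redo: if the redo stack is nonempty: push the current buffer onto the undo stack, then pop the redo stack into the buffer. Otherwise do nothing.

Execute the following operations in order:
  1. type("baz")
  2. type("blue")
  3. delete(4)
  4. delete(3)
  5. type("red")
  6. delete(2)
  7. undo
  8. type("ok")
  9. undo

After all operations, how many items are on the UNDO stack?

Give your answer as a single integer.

After op 1 (type): buf='baz' undo_depth=1 redo_depth=0
After op 2 (type): buf='bazblue' undo_depth=2 redo_depth=0
After op 3 (delete): buf='baz' undo_depth=3 redo_depth=0
After op 4 (delete): buf='(empty)' undo_depth=4 redo_depth=0
After op 5 (type): buf='red' undo_depth=5 redo_depth=0
After op 6 (delete): buf='r' undo_depth=6 redo_depth=0
After op 7 (undo): buf='red' undo_depth=5 redo_depth=1
After op 8 (type): buf='redok' undo_depth=6 redo_depth=0
After op 9 (undo): buf='red' undo_depth=5 redo_depth=1

Answer: 5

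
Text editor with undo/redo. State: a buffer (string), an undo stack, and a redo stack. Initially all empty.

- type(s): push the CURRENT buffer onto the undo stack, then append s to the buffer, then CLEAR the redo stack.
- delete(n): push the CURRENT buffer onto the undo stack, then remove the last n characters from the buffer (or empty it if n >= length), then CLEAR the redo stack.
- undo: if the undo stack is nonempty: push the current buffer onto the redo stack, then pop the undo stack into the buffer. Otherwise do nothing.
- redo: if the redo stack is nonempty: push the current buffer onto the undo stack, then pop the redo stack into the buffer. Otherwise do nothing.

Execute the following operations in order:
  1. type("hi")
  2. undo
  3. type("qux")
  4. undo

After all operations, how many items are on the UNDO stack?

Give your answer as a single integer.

Answer: 0

Derivation:
After op 1 (type): buf='hi' undo_depth=1 redo_depth=0
After op 2 (undo): buf='(empty)' undo_depth=0 redo_depth=1
After op 3 (type): buf='qux' undo_depth=1 redo_depth=0
After op 4 (undo): buf='(empty)' undo_depth=0 redo_depth=1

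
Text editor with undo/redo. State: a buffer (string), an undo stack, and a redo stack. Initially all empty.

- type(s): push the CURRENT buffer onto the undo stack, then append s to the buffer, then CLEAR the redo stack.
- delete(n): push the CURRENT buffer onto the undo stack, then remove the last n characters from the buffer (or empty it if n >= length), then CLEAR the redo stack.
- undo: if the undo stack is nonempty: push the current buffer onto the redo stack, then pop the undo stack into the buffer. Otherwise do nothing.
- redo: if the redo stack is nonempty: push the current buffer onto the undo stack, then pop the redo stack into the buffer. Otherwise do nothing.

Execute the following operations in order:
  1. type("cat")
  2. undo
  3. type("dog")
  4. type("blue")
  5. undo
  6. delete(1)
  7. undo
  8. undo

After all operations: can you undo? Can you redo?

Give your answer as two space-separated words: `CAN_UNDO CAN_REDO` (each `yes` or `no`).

Answer: no yes

Derivation:
After op 1 (type): buf='cat' undo_depth=1 redo_depth=0
After op 2 (undo): buf='(empty)' undo_depth=0 redo_depth=1
After op 3 (type): buf='dog' undo_depth=1 redo_depth=0
After op 4 (type): buf='dogblue' undo_depth=2 redo_depth=0
After op 5 (undo): buf='dog' undo_depth=1 redo_depth=1
After op 6 (delete): buf='do' undo_depth=2 redo_depth=0
After op 7 (undo): buf='dog' undo_depth=1 redo_depth=1
After op 8 (undo): buf='(empty)' undo_depth=0 redo_depth=2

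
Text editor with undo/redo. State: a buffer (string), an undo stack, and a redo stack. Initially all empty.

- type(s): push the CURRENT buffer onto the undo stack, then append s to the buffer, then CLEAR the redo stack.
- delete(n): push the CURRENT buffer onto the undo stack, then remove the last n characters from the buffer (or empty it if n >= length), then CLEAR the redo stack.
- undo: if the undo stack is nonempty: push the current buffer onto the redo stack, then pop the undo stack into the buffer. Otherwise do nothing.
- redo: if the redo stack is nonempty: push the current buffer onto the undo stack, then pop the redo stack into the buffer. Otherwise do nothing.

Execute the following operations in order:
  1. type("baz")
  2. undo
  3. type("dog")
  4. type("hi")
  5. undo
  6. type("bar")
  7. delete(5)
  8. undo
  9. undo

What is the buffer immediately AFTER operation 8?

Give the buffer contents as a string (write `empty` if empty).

After op 1 (type): buf='baz' undo_depth=1 redo_depth=0
After op 2 (undo): buf='(empty)' undo_depth=0 redo_depth=1
After op 3 (type): buf='dog' undo_depth=1 redo_depth=0
After op 4 (type): buf='doghi' undo_depth=2 redo_depth=0
After op 5 (undo): buf='dog' undo_depth=1 redo_depth=1
After op 6 (type): buf='dogbar' undo_depth=2 redo_depth=0
After op 7 (delete): buf='d' undo_depth=3 redo_depth=0
After op 8 (undo): buf='dogbar' undo_depth=2 redo_depth=1

Answer: dogbar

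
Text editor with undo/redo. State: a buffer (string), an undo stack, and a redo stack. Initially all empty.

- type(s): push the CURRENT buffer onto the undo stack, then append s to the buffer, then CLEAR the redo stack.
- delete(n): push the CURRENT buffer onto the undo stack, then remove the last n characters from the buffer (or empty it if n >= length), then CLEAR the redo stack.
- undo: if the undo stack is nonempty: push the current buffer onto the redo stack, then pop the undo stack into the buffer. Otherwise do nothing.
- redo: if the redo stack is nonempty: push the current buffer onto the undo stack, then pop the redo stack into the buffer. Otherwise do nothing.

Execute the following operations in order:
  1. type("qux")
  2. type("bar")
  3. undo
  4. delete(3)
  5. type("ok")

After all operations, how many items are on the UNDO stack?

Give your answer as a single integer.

After op 1 (type): buf='qux' undo_depth=1 redo_depth=0
After op 2 (type): buf='quxbar' undo_depth=2 redo_depth=0
After op 3 (undo): buf='qux' undo_depth=1 redo_depth=1
After op 4 (delete): buf='(empty)' undo_depth=2 redo_depth=0
After op 5 (type): buf='ok' undo_depth=3 redo_depth=0

Answer: 3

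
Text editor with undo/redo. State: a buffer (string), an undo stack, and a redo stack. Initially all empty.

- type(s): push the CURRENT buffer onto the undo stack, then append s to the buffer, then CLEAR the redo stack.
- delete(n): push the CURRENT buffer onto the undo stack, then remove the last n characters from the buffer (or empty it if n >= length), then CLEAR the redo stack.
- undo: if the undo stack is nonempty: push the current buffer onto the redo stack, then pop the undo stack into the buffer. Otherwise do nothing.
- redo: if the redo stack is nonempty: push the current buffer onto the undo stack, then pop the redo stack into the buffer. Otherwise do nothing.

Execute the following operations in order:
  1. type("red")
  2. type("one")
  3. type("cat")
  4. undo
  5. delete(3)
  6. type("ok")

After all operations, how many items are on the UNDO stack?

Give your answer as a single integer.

Answer: 4

Derivation:
After op 1 (type): buf='red' undo_depth=1 redo_depth=0
After op 2 (type): buf='redone' undo_depth=2 redo_depth=0
After op 3 (type): buf='redonecat' undo_depth=3 redo_depth=0
After op 4 (undo): buf='redone' undo_depth=2 redo_depth=1
After op 5 (delete): buf='red' undo_depth=3 redo_depth=0
After op 6 (type): buf='redok' undo_depth=4 redo_depth=0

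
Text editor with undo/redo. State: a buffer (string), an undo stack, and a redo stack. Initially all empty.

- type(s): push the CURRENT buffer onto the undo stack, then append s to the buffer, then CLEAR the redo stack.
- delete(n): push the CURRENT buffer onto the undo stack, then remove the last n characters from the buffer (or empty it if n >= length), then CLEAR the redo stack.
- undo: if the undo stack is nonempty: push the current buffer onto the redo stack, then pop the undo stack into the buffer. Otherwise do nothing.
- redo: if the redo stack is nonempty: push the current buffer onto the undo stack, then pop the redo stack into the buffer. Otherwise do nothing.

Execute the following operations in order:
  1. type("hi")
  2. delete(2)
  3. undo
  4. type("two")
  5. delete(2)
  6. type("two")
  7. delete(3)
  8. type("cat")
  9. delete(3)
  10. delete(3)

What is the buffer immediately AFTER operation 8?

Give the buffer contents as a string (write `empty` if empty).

After op 1 (type): buf='hi' undo_depth=1 redo_depth=0
After op 2 (delete): buf='(empty)' undo_depth=2 redo_depth=0
After op 3 (undo): buf='hi' undo_depth=1 redo_depth=1
After op 4 (type): buf='hitwo' undo_depth=2 redo_depth=0
After op 5 (delete): buf='hit' undo_depth=3 redo_depth=0
After op 6 (type): buf='hittwo' undo_depth=4 redo_depth=0
After op 7 (delete): buf='hit' undo_depth=5 redo_depth=0
After op 8 (type): buf='hitcat' undo_depth=6 redo_depth=0

Answer: hitcat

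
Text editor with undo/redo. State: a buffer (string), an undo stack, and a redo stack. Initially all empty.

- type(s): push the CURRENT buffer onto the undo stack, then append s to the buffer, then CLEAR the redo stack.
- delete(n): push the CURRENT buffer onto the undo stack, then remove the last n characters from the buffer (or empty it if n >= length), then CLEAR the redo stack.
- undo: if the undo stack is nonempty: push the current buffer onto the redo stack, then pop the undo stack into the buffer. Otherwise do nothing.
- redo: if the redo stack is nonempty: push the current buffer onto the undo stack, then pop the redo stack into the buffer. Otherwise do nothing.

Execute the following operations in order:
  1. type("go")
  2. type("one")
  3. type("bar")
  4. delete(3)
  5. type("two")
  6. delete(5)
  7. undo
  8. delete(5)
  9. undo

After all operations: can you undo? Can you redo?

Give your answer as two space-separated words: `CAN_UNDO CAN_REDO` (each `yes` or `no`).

Answer: yes yes

Derivation:
After op 1 (type): buf='go' undo_depth=1 redo_depth=0
After op 2 (type): buf='goone' undo_depth=2 redo_depth=0
After op 3 (type): buf='goonebar' undo_depth=3 redo_depth=0
After op 4 (delete): buf='goone' undo_depth=4 redo_depth=0
After op 5 (type): buf='goonetwo' undo_depth=5 redo_depth=0
After op 6 (delete): buf='goo' undo_depth=6 redo_depth=0
After op 7 (undo): buf='goonetwo' undo_depth=5 redo_depth=1
After op 8 (delete): buf='goo' undo_depth=6 redo_depth=0
After op 9 (undo): buf='goonetwo' undo_depth=5 redo_depth=1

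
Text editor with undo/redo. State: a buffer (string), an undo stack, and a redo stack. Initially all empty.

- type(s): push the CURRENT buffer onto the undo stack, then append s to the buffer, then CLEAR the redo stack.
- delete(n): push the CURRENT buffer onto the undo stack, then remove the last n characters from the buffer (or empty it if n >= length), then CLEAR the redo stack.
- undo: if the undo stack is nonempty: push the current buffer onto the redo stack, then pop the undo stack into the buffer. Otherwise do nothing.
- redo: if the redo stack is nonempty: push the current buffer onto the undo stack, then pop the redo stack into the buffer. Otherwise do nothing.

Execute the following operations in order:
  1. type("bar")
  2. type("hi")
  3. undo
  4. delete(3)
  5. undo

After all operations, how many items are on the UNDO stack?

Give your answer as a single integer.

After op 1 (type): buf='bar' undo_depth=1 redo_depth=0
After op 2 (type): buf='barhi' undo_depth=2 redo_depth=0
After op 3 (undo): buf='bar' undo_depth=1 redo_depth=1
After op 4 (delete): buf='(empty)' undo_depth=2 redo_depth=0
After op 5 (undo): buf='bar' undo_depth=1 redo_depth=1

Answer: 1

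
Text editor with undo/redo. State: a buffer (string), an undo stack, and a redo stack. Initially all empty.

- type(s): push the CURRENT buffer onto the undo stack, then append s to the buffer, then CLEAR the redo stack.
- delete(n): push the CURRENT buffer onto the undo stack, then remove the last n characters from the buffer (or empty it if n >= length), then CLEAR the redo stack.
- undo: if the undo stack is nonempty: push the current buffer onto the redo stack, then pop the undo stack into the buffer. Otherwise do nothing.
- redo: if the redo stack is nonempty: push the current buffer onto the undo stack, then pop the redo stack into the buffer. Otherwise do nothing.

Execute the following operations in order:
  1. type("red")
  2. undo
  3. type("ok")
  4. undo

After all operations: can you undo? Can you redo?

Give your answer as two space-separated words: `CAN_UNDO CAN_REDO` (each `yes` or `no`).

After op 1 (type): buf='red' undo_depth=1 redo_depth=0
After op 2 (undo): buf='(empty)' undo_depth=0 redo_depth=1
After op 3 (type): buf='ok' undo_depth=1 redo_depth=0
After op 4 (undo): buf='(empty)' undo_depth=0 redo_depth=1

Answer: no yes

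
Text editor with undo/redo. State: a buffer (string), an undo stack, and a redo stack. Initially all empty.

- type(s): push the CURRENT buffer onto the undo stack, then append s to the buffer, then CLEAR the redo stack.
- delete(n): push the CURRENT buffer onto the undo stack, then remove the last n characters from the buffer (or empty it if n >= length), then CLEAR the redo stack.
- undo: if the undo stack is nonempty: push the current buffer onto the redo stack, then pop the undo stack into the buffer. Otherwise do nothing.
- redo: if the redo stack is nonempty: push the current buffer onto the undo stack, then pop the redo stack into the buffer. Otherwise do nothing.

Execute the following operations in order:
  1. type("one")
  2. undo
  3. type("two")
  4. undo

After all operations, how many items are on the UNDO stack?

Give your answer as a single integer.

After op 1 (type): buf='one' undo_depth=1 redo_depth=0
After op 2 (undo): buf='(empty)' undo_depth=0 redo_depth=1
After op 3 (type): buf='two' undo_depth=1 redo_depth=0
After op 4 (undo): buf='(empty)' undo_depth=0 redo_depth=1

Answer: 0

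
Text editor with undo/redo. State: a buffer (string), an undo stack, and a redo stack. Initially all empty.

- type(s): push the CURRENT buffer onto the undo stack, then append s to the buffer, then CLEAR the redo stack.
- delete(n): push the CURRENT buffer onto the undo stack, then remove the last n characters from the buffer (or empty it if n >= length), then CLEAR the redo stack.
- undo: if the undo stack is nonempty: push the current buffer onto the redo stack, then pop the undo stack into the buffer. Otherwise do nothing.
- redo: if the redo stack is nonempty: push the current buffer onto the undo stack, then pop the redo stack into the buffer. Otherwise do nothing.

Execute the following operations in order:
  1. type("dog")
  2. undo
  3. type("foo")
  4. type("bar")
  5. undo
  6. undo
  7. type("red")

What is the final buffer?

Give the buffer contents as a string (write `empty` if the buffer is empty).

Answer: red

Derivation:
After op 1 (type): buf='dog' undo_depth=1 redo_depth=0
After op 2 (undo): buf='(empty)' undo_depth=0 redo_depth=1
After op 3 (type): buf='foo' undo_depth=1 redo_depth=0
After op 4 (type): buf='foobar' undo_depth=2 redo_depth=0
After op 5 (undo): buf='foo' undo_depth=1 redo_depth=1
After op 6 (undo): buf='(empty)' undo_depth=0 redo_depth=2
After op 7 (type): buf='red' undo_depth=1 redo_depth=0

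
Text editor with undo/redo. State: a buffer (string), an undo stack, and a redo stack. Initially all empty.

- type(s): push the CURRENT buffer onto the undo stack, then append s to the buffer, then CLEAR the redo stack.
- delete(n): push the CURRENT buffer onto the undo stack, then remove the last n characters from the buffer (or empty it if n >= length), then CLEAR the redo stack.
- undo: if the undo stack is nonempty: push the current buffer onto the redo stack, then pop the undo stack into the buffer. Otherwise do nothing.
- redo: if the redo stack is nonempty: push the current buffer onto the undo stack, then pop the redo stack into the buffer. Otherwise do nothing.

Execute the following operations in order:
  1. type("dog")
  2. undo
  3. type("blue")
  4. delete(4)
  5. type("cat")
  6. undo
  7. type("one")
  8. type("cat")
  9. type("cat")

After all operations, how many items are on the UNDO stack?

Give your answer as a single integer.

After op 1 (type): buf='dog' undo_depth=1 redo_depth=0
After op 2 (undo): buf='(empty)' undo_depth=0 redo_depth=1
After op 3 (type): buf='blue' undo_depth=1 redo_depth=0
After op 4 (delete): buf='(empty)' undo_depth=2 redo_depth=0
After op 5 (type): buf='cat' undo_depth=3 redo_depth=0
After op 6 (undo): buf='(empty)' undo_depth=2 redo_depth=1
After op 7 (type): buf='one' undo_depth=3 redo_depth=0
After op 8 (type): buf='onecat' undo_depth=4 redo_depth=0
After op 9 (type): buf='onecatcat' undo_depth=5 redo_depth=0

Answer: 5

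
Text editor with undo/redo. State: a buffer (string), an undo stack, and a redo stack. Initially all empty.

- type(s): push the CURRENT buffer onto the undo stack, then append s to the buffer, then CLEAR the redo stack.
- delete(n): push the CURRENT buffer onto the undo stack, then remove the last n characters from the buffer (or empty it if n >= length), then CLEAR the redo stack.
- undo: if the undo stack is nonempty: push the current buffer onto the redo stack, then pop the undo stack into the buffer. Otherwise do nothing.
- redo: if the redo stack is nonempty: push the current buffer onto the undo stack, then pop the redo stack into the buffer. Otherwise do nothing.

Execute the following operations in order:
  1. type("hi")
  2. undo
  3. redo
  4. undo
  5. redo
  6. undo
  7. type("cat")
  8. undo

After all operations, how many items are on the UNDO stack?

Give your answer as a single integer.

Answer: 0

Derivation:
After op 1 (type): buf='hi' undo_depth=1 redo_depth=0
After op 2 (undo): buf='(empty)' undo_depth=0 redo_depth=1
After op 3 (redo): buf='hi' undo_depth=1 redo_depth=0
After op 4 (undo): buf='(empty)' undo_depth=0 redo_depth=1
After op 5 (redo): buf='hi' undo_depth=1 redo_depth=0
After op 6 (undo): buf='(empty)' undo_depth=0 redo_depth=1
After op 7 (type): buf='cat' undo_depth=1 redo_depth=0
After op 8 (undo): buf='(empty)' undo_depth=0 redo_depth=1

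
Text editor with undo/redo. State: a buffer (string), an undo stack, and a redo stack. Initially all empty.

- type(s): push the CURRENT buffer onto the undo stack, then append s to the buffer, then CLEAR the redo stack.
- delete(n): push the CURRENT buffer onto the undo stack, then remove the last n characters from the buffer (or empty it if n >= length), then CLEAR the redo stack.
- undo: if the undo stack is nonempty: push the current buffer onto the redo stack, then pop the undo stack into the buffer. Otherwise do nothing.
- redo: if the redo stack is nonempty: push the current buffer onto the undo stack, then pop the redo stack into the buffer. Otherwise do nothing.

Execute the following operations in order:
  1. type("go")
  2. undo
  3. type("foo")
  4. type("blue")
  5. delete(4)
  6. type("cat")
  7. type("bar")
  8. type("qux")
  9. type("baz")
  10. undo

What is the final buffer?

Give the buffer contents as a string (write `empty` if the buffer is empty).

After op 1 (type): buf='go' undo_depth=1 redo_depth=0
After op 2 (undo): buf='(empty)' undo_depth=0 redo_depth=1
After op 3 (type): buf='foo' undo_depth=1 redo_depth=0
After op 4 (type): buf='fooblue' undo_depth=2 redo_depth=0
After op 5 (delete): buf='foo' undo_depth=3 redo_depth=0
After op 6 (type): buf='foocat' undo_depth=4 redo_depth=0
After op 7 (type): buf='foocatbar' undo_depth=5 redo_depth=0
After op 8 (type): buf='foocatbarqux' undo_depth=6 redo_depth=0
After op 9 (type): buf='foocatbarquxbaz' undo_depth=7 redo_depth=0
After op 10 (undo): buf='foocatbarqux' undo_depth=6 redo_depth=1

Answer: foocatbarqux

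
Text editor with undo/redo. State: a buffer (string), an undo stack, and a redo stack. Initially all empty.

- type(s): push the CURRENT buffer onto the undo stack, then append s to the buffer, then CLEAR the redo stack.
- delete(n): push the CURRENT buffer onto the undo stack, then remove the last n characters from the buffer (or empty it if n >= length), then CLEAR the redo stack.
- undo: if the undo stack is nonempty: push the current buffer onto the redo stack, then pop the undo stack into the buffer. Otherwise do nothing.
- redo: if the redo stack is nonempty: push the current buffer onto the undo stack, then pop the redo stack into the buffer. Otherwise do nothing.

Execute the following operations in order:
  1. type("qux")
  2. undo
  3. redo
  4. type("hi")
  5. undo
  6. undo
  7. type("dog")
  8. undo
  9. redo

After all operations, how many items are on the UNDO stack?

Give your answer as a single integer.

After op 1 (type): buf='qux' undo_depth=1 redo_depth=0
After op 2 (undo): buf='(empty)' undo_depth=0 redo_depth=1
After op 3 (redo): buf='qux' undo_depth=1 redo_depth=0
After op 4 (type): buf='quxhi' undo_depth=2 redo_depth=0
After op 5 (undo): buf='qux' undo_depth=1 redo_depth=1
After op 6 (undo): buf='(empty)' undo_depth=0 redo_depth=2
After op 7 (type): buf='dog' undo_depth=1 redo_depth=0
After op 8 (undo): buf='(empty)' undo_depth=0 redo_depth=1
After op 9 (redo): buf='dog' undo_depth=1 redo_depth=0

Answer: 1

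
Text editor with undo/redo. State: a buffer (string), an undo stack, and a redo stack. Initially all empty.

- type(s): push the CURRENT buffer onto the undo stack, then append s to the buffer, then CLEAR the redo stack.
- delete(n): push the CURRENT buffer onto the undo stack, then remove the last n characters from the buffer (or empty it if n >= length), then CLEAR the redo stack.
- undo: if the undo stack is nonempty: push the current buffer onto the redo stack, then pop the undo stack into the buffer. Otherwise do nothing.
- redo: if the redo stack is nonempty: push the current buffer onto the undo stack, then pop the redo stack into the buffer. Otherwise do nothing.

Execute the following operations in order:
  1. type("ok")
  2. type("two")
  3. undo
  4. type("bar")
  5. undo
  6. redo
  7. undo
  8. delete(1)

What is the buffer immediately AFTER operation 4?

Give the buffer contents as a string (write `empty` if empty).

After op 1 (type): buf='ok' undo_depth=1 redo_depth=0
After op 2 (type): buf='oktwo' undo_depth=2 redo_depth=0
After op 3 (undo): buf='ok' undo_depth=1 redo_depth=1
After op 4 (type): buf='okbar' undo_depth=2 redo_depth=0

Answer: okbar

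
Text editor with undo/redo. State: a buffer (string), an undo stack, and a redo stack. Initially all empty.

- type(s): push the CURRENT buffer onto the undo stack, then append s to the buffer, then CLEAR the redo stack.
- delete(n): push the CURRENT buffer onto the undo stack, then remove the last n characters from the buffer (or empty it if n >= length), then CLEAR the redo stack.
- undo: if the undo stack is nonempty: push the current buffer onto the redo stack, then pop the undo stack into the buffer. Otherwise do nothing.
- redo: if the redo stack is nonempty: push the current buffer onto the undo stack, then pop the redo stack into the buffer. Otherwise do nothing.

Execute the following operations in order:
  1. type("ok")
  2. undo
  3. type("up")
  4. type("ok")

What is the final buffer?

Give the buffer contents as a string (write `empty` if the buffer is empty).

Answer: upok

Derivation:
After op 1 (type): buf='ok' undo_depth=1 redo_depth=0
After op 2 (undo): buf='(empty)' undo_depth=0 redo_depth=1
After op 3 (type): buf='up' undo_depth=1 redo_depth=0
After op 4 (type): buf='upok' undo_depth=2 redo_depth=0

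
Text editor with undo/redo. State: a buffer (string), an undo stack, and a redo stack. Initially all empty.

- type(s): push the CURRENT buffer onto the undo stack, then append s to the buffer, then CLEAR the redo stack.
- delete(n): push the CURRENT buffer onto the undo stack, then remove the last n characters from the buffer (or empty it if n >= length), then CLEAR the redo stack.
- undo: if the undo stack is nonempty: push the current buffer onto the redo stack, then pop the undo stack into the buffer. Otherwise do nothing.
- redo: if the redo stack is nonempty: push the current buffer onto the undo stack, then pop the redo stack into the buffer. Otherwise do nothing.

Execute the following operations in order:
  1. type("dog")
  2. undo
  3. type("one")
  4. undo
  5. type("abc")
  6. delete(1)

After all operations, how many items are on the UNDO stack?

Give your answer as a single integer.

After op 1 (type): buf='dog' undo_depth=1 redo_depth=0
After op 2 (undo): buf='(empty)' undo_depth=0 redo_depth=1
After op 3 (type): buf='one' undo_depth=1 redo_depth=0
After op 4 (undo): buf='(empty)' undo_depth=0 redo_depth=1
After op 5 (type): buf='abc' undo_depth=1 redo_depth=0
After op 6 (delete): buf='ab' undo_depth=2 redo_depth=0

Answer: 2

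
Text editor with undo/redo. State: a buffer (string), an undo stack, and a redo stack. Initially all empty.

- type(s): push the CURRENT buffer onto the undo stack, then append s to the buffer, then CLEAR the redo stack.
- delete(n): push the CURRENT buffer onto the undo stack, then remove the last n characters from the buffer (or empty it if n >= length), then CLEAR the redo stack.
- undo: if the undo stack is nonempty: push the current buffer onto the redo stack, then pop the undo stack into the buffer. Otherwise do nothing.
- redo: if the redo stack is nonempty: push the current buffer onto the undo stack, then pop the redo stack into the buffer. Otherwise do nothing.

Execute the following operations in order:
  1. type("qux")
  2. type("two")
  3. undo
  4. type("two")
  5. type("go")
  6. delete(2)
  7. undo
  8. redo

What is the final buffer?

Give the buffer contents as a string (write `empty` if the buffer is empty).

Answer: quxtwo

Derivation:
After op 1 (type): buf='qux' undo_depth=1 redo_depth=0
After op 2 (type): buf='quxtwo' undo_depth=2 redo_depth=0
After op 3 (undo): buf='qux' undo_depth=1 redo_depth=1
After op 4 (type): buf='quxtwo' undo_depth=2 redo_depth=0
After op 5 (type): buf='quxtwogo' undo_depth=3 redo_depth=0
After op 6 (delete): buf='quxtwo' undo_depth=4 redo_depth=0
After op 7 (undo): buf='quxtwogo' undo_depth=3 redo_depth=1
After op 8 (redo): buf='quxtwo' undo_depth=4 redo_depth=0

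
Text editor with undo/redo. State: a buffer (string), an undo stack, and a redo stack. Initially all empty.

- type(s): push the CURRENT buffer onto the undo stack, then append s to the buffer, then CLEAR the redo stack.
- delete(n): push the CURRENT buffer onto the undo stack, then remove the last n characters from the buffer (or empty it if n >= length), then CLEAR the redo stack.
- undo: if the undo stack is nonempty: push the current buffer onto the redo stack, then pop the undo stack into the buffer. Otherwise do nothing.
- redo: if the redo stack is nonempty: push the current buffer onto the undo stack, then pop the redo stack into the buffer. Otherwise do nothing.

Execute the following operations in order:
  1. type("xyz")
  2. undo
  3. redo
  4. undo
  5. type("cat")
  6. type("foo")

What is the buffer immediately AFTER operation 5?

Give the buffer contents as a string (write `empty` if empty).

After op 1 (type): buf='xyz' undo_depth=1 redo_depth=0
After op 2 (undo): buf='(empty)' undo_depth=0 redo_depth=1
After op 3 (redo): buf='xyz' undo_depth=1 redo_depth=0
After op 4 (undo): buf='(empty)' undo_depth=0 redo_depth=1
After op 5 (type): buf='cat' undo_depth=1 redo_depth=0

Answer: cat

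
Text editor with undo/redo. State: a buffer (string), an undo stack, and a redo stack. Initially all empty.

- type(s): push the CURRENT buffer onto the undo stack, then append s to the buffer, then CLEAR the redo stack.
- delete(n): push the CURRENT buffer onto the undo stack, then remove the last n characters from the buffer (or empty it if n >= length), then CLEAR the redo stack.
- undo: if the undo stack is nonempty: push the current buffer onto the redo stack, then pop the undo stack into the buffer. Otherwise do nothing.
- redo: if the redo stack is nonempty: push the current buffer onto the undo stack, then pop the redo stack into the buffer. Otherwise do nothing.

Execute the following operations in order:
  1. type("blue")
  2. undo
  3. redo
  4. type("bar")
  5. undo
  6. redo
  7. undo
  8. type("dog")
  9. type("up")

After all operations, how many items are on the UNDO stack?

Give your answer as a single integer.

After op 1 (type): buf='blue' undo_depth=1 redo_depth=0
After op 2 (undo): buf='(empty)' undo_depth=0 redo_depth=1
After op 3 (redo): buf='blue' undo_depth=1 redo_depth=0
After op 4 (type): buf='bluebar' undo_depth=2 redo_depth=0
After op 5 (undo): buf='blue' undo_depth=1 redo_depth=1
After op 6 (redo): buf='bluebar' undo_depth=2 redo_depth=0
After op 7 (undo): buf='blue' undo_depth=1 redo_depth=1
After op 8 (type): buf='bluedog' undo_depth=2 redo_depth=0
After op 9 (type): buf='bluedogup' undo_depth=3 redo_depth=0

Answer: 3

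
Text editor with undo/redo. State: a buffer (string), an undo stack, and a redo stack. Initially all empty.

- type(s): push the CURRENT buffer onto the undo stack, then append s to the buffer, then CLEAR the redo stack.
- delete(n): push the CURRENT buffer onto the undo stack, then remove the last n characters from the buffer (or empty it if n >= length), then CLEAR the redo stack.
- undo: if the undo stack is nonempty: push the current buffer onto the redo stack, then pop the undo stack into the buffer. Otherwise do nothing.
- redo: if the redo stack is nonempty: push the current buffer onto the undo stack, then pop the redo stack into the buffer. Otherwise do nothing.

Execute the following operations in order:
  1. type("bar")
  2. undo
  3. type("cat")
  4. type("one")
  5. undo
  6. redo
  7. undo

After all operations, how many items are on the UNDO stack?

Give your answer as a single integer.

After op 1 (type): buf='bar' undo_depth=1 redo_depth=0
After op 2 (undo): buf='(empty)' undo_depth=0 redo_depth=1
After op 3 (type): buf='cat' undo_depth=1 redo_depth=0
After op 4 (type): buf='catone' undo_depth=2 redo_depth=0
After op 5 (undo): buf='cat' undo_depth=1 redo_depth=1
After op 6 (redo): buf='catone' undo_depth=2 redo_depth=0
After op 7 (undo): buf='cat' undo_depth=1 redo_depth=1

Answer: 1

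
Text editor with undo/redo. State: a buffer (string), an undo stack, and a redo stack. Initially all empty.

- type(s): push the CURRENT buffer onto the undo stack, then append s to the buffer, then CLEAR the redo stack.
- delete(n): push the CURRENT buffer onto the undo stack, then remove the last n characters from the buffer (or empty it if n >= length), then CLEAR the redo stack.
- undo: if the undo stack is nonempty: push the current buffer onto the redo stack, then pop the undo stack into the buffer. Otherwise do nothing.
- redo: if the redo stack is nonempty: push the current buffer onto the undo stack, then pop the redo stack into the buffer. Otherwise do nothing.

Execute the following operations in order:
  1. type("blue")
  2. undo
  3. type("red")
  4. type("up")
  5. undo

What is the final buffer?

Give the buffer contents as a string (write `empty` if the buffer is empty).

Answer: red

Derivation:
After op 1 (type): buf='blue' undo_depth=1 redo_depth=0
After op 2 (undo): buf='(empty)' undo_depth=0 redo_depth=1
After op 3 (type): buf='red' undo_depth=1 redo_depth=0
After op 4 (type): buf='redup' undo_depth=2 redo_depth=0
After op 5 (undo): buf='red' undo_depth=1 redo_depth=1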